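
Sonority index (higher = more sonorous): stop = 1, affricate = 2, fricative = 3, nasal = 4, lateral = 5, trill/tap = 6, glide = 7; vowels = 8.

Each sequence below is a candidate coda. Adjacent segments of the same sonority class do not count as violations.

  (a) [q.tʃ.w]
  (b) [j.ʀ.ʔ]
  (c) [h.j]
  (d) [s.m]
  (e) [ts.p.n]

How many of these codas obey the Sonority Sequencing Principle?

1

(a) 1-2-7 → violates
(b) 7-6-1 → obeys
(c) 3-7 → violates
(d) 3-4 → violates
(e) 2-1-4 → violates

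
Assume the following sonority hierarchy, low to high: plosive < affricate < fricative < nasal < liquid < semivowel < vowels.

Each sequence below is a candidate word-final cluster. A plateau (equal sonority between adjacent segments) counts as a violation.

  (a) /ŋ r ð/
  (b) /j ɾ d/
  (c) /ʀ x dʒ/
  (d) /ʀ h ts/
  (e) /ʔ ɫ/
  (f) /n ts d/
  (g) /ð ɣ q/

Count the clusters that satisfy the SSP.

(a) /ŋ r ð/: profile 4-5-3 — violates.
(b) /j ɾ d/: profile 6-5-1 — obeys.
(c) /ʀ x dʒ/: profile 5-3-2 — obeys.
(d) /ʀ h ts/: profile 5-3-2 — obeys.
(e) /ʔ ɫ/: profile 1-5 — violates.
(f) /n ts d/: profile 4-2-1 — obeys.
(g) /ð ɣ q/: profile 3-3-1 — violates.

4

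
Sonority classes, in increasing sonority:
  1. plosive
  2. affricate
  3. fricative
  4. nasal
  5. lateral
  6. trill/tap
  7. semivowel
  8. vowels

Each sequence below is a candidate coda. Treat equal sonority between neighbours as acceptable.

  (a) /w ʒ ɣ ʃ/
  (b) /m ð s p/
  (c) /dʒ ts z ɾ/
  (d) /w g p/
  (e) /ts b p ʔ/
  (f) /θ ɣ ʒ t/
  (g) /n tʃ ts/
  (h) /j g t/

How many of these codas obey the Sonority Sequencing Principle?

(a) sonority 7-3-3-3: well-formed.
(b) sonority 4-3-3-1: well-formed.
(c) sonority 2-2-3-6: ill-formed.
(d) sonority 7-1-1: well-formed.
(e) sonority 2-1-1-1: well-formed.
(f) sonority 3-3-3-1: well-formed.
(g) sonority 4-2-2: well-formed.
(h) sonority 7-1-1: well-formed.

7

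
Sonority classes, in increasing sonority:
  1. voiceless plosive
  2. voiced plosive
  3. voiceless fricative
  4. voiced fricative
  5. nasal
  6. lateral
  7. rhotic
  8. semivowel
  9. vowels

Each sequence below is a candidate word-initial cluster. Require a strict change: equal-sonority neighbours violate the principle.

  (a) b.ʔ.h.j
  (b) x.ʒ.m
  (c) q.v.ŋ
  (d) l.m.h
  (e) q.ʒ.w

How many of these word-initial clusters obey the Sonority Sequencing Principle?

(a) sonority 2-1-3-8: ill-formed.
(b) sonority 3-4-5: well-formed.
(c) sonority 1-4-5: well-formed.
(d) sonority 6-5-3: ill-formed.
(e) sonority 1-4-8: well-formed.

3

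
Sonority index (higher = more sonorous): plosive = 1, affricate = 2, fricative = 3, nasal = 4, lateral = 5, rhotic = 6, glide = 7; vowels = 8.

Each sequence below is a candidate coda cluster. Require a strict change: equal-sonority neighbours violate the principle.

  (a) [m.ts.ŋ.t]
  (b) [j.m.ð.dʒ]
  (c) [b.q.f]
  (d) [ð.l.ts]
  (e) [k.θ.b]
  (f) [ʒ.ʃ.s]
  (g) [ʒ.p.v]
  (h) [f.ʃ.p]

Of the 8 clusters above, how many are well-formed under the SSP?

1

(a) [m.ts.ŋ.t]: profile 4-2-4-1 — violates.
(b) [j.m.ð.dʒ]: profile 7-4-3-2 — obeys.
(c) [b.q.f]: profile 1-1-3 — violates.
(d) [ð.l.ts]: profile 3-5-2 — violates.
(e) [k.θ.b]: profile 1-3-1 — violates.
(f) [ʒ.ʃ.s]: profile 3-3-3 — violates.
(g) [ʒ.p.v]: profile 3-1-3 — violates.
(h) [f.ʃ.p]: profile 3-3-1 — violates.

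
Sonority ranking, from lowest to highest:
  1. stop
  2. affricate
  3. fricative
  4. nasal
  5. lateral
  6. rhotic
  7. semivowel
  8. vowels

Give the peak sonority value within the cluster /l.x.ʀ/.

6

/l/: lateral = 5.
/x/: fricative = 3.
/ʀ/: rhotic = 6.
The maximum is 6.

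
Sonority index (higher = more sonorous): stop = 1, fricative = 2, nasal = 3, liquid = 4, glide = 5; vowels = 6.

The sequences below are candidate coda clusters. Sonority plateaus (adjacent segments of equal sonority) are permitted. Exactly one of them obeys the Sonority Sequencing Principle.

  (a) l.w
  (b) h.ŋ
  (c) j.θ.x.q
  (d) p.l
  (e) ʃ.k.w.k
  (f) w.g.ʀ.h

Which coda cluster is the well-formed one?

(a) sonority 4-5: ill-formed.
(b) sonority 2-3: ill-formed.
(c) sonority 5-2-2-1: well-formed.
(d) sonority 1-4: ill-formed.
(e) sonority 2-1-5-1: ill-formed.
(f) sonority 5-1-4-2: ill-formed.

c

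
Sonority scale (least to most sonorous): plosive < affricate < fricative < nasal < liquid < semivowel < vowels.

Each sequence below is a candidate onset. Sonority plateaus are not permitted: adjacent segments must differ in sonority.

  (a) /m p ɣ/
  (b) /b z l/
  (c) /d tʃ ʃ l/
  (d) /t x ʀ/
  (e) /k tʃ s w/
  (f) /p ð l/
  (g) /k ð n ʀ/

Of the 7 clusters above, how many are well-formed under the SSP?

(a) 4-1-3 → violates
(b) 1-3-5 → obeys
(c) 1-2-3-5 → obeys
(d) 1-3-5 → obeys
(e) 1-2-3-6 → obeys
(f) 1-3-5 → obeys
(g) 1-3-4-5 → obeys

6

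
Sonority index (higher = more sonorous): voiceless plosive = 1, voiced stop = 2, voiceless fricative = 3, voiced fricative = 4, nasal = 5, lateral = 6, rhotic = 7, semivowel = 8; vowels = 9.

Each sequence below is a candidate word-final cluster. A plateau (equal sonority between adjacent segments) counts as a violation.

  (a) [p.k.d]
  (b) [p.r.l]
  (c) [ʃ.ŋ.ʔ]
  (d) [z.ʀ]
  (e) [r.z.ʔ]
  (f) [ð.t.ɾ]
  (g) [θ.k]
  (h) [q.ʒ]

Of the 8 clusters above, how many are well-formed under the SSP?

2

(a) 1-1-2 → violates
(b) 1-7-6 → violates
(c) 3-5-1 → violates
(d) 4-7 → violates
(e) 7-4-1 → obeys
(f) 4-1-7 → violates
(g) 3-1 → obeys
(h) 1-4 → violates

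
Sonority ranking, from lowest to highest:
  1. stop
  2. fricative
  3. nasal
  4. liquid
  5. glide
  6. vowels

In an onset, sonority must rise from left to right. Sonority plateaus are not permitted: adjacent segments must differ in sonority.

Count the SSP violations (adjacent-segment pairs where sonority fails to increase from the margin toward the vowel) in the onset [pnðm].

1

/p/ is a stop (sonority 1).
/n/ is a nasal (sonority 3).
/ð/ is a fricative (sonority 2).
/m/ is a nasal (sonority 3).
/p/→/n/: 1→3 (rises) — ok.
/n/→/ð/: 3→2 (does not rise) — violation.
/ð/→/m/: 2→3 (rises) — ok.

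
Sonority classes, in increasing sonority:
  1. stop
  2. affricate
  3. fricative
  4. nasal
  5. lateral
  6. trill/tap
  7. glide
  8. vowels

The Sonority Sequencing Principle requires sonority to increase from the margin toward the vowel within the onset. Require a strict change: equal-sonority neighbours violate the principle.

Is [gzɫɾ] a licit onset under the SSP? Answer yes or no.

/g/ is a stop (sonority 1).
/z/ is a fricative (sonority 3).
/ɫ/ is a lateral (sonority 5).
/ɾ/ is a trill/tap (sonority 6).
The profile 1-3-5-6 strictly rises, so the onset satisfies the SSP.

yes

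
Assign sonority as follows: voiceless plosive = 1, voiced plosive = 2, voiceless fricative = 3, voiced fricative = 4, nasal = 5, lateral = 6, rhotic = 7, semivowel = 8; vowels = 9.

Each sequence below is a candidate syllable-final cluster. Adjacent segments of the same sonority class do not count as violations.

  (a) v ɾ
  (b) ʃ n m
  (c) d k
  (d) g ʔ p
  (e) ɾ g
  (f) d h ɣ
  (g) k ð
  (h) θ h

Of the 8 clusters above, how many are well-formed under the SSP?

4

(a) 4-7 → violates
(b) 3-5-5 → violates
(c) 2-1 → obeys
(d) 2-1-1 → obeys
(e) 7-2 → obeys
(f) 2-3-4 → violates
(g) 1-4 → violates
(h) 3-3 → obeys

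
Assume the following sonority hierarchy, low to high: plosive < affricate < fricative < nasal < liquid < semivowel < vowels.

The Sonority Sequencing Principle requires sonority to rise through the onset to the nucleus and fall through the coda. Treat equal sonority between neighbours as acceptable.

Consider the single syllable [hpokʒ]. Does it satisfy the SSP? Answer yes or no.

no

Onset: /h/ is a fricative (sonority 3), /p/ is a plosive (sonority 1); then the nucleus /o/ (sonority 7).
Onset profile 3-1-7 — does not rise throughout.
Coda: /k/ is a plosive (sonority 1), /ʒ/ is a fricative (sonority 3).
Coda profile 7-1-3 — does not fall throughout.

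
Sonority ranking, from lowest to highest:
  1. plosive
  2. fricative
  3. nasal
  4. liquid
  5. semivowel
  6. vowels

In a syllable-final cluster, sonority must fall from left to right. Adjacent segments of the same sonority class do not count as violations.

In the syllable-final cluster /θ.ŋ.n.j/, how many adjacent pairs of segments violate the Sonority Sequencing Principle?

2

/θ/: fricative = 2.
/ŋ/: nasal = 3.
/n/: nasal = 3.
/j/: semivowel = 5.
/θ/→/ŋ/: 2→3 (does not fall) — violation.
/ŋ/→/n/: 3→3 (plateau, allowed) — ok.
/n/→/j/: 3→5 (does not fall) — violation.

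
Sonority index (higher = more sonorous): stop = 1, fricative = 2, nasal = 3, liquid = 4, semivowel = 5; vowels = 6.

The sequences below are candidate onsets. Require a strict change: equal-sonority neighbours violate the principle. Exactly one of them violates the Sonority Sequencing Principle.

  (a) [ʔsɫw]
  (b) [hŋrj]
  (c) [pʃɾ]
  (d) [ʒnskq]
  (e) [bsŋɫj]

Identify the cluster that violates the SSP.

(a) 1-2-4-5 → obeys
(b) 2-3-4-5 → obeys
(c) 1-2-4 → obeys
(d) 2-3-2-1-1 → violates
(e) 1-2-3-4-5 → obeys

d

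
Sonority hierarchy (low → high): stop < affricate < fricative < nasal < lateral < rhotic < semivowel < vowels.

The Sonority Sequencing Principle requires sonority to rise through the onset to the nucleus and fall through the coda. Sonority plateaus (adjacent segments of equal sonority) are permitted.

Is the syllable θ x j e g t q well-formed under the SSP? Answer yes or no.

Onset: /θ/ is a fricative (sonority 3), /x/ is a fricative (sonority 3), /j/ is a semivowel (sonority 7); then the nucleus /e/ (sonority 8).
Onset profile 3-3-7-8 — rises to the nucleus.
Coda: /g/ is a stop (sonority 1), /t/ is a stop (sonority 1), /q/ is a stop (sonority 1).
Coda profile 8-1-1-1 — falls from the nucleus.

yes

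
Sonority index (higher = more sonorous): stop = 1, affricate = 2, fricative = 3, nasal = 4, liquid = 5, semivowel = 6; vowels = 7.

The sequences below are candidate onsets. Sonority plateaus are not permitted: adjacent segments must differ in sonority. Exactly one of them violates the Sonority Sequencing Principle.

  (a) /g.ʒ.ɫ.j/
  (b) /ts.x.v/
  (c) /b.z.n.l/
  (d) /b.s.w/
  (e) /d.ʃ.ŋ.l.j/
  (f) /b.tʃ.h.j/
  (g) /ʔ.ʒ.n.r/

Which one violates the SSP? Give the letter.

(a) /g.ʒ.ɫ.j/: profile 1-3-5-6 — obeys.
(b) /ts.x.v/: profile 2-3-3 — violates.
(c) /b.z.n.l/: profile 1-3-4-5 — obeys.
(d) /b.s.w/: profile 1-3-6 — obeys.
(e) /d.ʃ.ŋ.l.j/: profile 1-3-4-5-6 — obeys.
(f) /b.tʃ.h.j/: profile 1-2-3-6 — obeys.
(g) /ʔ.ʒ.n.r/: profile 1-3-4-5 — obeys.

b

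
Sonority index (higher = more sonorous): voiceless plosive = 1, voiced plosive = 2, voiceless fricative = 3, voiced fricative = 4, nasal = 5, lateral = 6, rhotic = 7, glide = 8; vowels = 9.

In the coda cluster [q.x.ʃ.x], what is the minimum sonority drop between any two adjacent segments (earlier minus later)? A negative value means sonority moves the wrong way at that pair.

-2

/q/: voiceless plosive = 1.
/x/: voiceless fricative = 3.
/ʃ/: voiceless fricative = 3.
/x/: voiceless fricative = 3.
/q/→/x/: change -2.
/x/→/ʃ/: change +0.
/ʃ/→/x/: change +0.
Minimum = -2.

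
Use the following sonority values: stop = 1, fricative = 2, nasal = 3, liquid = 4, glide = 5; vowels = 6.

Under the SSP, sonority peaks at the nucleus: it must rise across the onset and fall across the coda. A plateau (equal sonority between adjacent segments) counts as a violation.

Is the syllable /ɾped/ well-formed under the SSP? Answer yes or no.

Onset: /ɾ/ is a liquid (sonority 4), /p/ is a stop (sonority 1); then the nucleus /e/ (sonority 6).
Onset profile 4-1-6 — does not strictly rise throughout.
Coda: /d/ is a stop (sonority 1).
Coda profile 6-1 — falls from the nucleus.

no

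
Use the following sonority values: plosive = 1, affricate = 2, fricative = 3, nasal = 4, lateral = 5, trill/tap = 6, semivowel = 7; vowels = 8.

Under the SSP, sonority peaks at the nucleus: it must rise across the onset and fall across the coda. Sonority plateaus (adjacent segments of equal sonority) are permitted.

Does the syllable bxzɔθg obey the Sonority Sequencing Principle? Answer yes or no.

Onset: /b/ is a plosive (sonority 1), /x/ is a fricative (sonority 3), /z/ is a fricative (sonority 3); then the nucleus /ɔ/ (sonority 8).
Onset profile 1-3-3-8 — rises to the nucleus.
Coda: /θ/ is a fricative (sonority 3), /g/ is a plosive (sonority 1).
Coda profile 8-3-1 — falls from the nucleus.

yes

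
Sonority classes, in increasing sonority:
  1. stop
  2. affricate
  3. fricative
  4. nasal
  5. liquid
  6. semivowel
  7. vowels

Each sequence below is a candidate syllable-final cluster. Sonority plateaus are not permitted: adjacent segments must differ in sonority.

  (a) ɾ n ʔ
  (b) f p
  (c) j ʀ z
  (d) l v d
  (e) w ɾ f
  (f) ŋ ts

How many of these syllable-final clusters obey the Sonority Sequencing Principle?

6

(a) ɾ n ʔ: profile 5-4-1 — obeys.
(b) f p: profile 3-1 — obeys.
(c) j ʀ z: profile 6-5-3 — obeys.
(d) l v d: profile 5-3-1 — obeys.
(e) w ɾ f: profile 6-5-3 — obeys.
(f) ŋ ts: profile 4-2 — obeys.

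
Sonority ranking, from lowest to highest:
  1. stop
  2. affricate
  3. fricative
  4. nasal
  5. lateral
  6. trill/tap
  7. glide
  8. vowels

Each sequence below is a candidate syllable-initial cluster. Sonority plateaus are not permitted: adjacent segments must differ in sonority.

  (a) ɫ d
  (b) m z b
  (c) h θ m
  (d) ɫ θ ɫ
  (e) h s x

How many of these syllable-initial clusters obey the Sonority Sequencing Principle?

0

(a) ɫ d: profile 5-1 — violates.
(b) m z b: profile 4-3-1 — violates.
(c) h θ m: profile 3-3-4 — violates.
(d) ɫ θ ɫ: profile 5-3-5 — violates.
(e) h s x: profile 3-3-3 — violates.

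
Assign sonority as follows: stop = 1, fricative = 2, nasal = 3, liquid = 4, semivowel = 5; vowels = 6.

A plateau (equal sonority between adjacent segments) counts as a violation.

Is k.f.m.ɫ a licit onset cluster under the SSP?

/k/: stop = 1.
/f/: fricative = 2.
/m/: nasal = 3.
/ɫ/: liquid = 4.
The profile 1-2-3-4 strictly rises, so the onset cluster satisfies the SSP.

yes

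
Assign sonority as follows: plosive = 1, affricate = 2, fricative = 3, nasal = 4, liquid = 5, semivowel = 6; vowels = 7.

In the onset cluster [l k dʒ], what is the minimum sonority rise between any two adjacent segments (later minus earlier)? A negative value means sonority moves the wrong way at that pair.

/l/ is a liquid (sonority 5).
/k/ is a plosive (sonority 1).
/dʒ/ is an affricate (sonority 2).
/l/→/k/: change -4.
/k/→/dʒ/: change +1.
Minimum = -4.

-4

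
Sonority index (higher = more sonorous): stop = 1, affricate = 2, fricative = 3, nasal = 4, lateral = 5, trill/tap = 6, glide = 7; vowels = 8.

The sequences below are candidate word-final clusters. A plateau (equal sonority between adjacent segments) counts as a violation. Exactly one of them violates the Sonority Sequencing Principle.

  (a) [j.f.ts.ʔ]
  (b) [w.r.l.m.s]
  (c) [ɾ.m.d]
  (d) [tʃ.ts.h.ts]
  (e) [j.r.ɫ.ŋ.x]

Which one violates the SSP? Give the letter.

(a) [j.f.ts.ʔ]: profile 7-3-2-1 — obeys.
(b) [w.r.l.m.s]: profile 7-6-5-4-3 — obeys.
(c) [ɾ.m.d]: profile 6-4-1 — obeys.
(d) [tʃ.ts.h.ts]: profile 2-2-3-2 — violates.
(e) [j.r.ɫ.ŋ.x]: profile 7-6-5-4-3 — obeys.

d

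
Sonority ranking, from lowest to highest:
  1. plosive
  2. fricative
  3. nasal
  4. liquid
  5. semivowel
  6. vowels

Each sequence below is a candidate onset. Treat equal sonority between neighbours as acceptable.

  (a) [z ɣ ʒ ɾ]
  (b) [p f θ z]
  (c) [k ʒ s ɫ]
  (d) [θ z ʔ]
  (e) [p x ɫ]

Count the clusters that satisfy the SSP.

4

(a) sonority 2-2-2-4: well-formed.
(b) sonority 1-2-2-2: well-formed.
(c) sonority 1-2-2-4: well-formed.
(d) sonority 2-2-1: ill-formed.
(e) sonority 1-2-4: well-formed.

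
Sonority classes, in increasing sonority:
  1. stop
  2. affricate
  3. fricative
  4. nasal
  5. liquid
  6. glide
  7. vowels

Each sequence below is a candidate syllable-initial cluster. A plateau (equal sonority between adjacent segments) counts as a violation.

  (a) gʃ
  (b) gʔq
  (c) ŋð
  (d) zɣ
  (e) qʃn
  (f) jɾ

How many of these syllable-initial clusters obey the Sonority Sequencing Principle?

(a) 1-3 → obeys
(b) 1-1-1 → violates
(c) 4-3 → violates
(d) 3-3 → violates
(e) 1-3-4 → obeys
(f) 6-5 → violates

2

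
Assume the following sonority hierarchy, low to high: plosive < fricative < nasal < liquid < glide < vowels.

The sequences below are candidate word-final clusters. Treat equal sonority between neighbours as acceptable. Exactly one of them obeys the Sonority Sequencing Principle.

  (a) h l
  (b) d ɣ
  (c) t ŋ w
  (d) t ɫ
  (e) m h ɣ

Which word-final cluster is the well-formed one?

(a) h l: profile 2-4 — violates.
(b) d ɣ: profile 1-2 — violates.
(c) t ŋ w: profile 1-3-5 — violates.
(d) t ɫ: profile 1-4 — violates.
(e) m h ɣ: profile 3-2-2 — obeys.

e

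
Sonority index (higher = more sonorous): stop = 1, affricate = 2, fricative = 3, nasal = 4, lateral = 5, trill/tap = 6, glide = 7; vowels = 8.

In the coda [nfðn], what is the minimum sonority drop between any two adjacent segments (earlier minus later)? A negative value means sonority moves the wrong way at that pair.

-1

/n/ — nasal, sonority 4.
/f/ — fricative, sonority 3.
/ð/ — fricative, sonority 3.
/n/ — nasal, sonority 4.
/n/→/f/: change +1.
/f/→/ð/: change +0.
/ð/→/n/: change -1.
Minimum = -1.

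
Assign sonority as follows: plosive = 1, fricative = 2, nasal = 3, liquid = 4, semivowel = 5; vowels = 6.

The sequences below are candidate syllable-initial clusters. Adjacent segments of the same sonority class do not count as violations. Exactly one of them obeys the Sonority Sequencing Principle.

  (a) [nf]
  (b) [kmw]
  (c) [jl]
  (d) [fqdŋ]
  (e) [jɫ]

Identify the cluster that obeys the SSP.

b

(a) sonority 3-2: ill-formed.
(b) sonority 1-3-5: well-formed.
(c) sonority 5-4: ill-formed.
(d) sonority 2-1-1-3: ill-formed.
(e) sonority 5-4: ill-formed.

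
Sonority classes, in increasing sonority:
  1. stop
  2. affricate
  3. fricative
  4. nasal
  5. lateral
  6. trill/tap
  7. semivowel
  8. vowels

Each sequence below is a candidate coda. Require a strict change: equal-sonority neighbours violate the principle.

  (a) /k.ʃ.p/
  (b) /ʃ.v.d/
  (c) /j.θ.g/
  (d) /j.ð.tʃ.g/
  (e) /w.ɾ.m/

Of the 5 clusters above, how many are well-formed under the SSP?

(a) sonority 1-3-1: ill-formed.
(b) sonority 3-3-1: ill-formed.
(c) sonority 7-3-1: well-formed.
(d) sonority 7-3-2-1: well-formed.
(e) sonority 7-6-4: well-formed.

3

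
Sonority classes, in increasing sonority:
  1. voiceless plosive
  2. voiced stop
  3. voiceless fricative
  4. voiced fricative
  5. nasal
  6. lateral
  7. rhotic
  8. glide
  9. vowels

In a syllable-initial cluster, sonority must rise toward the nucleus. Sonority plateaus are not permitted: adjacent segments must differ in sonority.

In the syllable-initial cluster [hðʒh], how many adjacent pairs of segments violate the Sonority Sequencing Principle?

2

/h/ is a voiceless fricative (sonority 3).
/ð/ is a voiced fricative (sonority 4).
/ʒ/ is a voiced fricative (sonority 4).
/h/ is a voiceless fricative (sonority 3).
/h/→/ð/: 3→4 (rises) — ok.
/ð/→/ʒ/: 4→4 (plateau) — violation.
/ʒ/→/h/: 4→3 (does not rise) — violation.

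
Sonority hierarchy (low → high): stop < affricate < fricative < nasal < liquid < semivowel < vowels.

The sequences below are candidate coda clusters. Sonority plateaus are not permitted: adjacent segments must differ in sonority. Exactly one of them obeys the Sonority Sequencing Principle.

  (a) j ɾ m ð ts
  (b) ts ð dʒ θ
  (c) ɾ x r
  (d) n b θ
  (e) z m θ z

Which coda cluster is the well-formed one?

(a) sonority 6-5-4-3-2: well-formed.
(b) sonority 2-3-2-3: ill-formed.
(c) sonority 5-3-5: ill-formed.
(d) sonority 4-1-3: ill-formed.
(e) sonority 3-4-3-3: ill-formed.

a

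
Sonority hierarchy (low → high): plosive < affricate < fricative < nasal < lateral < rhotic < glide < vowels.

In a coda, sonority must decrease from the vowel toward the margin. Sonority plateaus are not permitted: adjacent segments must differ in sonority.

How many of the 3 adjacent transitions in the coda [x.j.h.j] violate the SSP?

/x/ — fricative, sonority 3.
/j/ — glide, sonority 7.
/h/ — fricative, sonority 3.
/j/ — glide, sonority 7.
/x/→/j/: 3→7 (does not fall) — violation.
/j/→/h/: 7→3 (falls) — ok.
/h/→/j/: 3→7 (does not fall) — violation.

2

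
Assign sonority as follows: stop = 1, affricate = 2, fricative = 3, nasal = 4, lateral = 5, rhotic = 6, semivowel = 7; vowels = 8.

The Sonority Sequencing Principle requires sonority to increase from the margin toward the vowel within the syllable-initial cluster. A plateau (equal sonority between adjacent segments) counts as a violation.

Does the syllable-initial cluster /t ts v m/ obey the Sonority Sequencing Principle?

/t/ is a stop (sonority 1).
/ts/ is an affricate (sonority 2).
/v/ is a fricative (sonority 3).
/m/ is a nasal (sonority 4).
The profile 1-2-3-4 strictly rises, so the syllable-initial cluster satisfies the SSP.

yes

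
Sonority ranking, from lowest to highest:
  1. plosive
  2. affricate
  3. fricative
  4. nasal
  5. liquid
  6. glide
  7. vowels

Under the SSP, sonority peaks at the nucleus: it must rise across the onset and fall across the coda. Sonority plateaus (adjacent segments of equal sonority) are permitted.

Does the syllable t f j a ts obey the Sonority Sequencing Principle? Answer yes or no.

yes

Onset: /t/ is a plosive (sonority 1), /f/ is a fricative (sonority 3), /j/ is a glide (sonority 6); then the nucleus /a/ (sonority 7).
Onset profile 1-3-6-7 — rises to the nucleus.
Coda: /ts/ is an affricate (sonority 2).
Coda profile 7-2 — falls from the nucleus.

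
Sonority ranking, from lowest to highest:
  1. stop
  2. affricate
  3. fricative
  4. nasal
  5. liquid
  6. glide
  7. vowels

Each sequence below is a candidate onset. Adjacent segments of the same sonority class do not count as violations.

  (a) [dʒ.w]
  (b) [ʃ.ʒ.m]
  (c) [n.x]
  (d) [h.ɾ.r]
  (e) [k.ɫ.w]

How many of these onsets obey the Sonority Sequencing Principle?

(a) 2-6 → obeys
(b) 3-3-4 → obeys
(c) 4-3 → violates
(d) 3-5-5 → obeys
(e) 1-5-6 → obeys

4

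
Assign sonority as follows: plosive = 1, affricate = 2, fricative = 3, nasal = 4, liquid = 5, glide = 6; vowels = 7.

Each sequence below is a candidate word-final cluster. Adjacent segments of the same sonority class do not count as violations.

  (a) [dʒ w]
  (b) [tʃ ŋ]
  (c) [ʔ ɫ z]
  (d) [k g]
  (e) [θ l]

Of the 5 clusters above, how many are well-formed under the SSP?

1

(a) sonority 2-6: ill-formed.
(b) sonority 2-4: ill-formed.
(c) sonority 1-5-3: ill-formed.
(d) sonority 1-1: well-formed.
(e) sonority 3-5: ill-formed.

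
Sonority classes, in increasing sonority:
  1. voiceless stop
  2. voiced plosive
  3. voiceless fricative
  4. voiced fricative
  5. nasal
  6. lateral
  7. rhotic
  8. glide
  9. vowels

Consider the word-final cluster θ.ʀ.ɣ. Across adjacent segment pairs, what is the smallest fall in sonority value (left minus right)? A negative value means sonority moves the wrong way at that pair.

-4

/θ/: voiceless fricative = 3.
/ʀ/: rhotic = 7.
/ɣ/: voiced fricative = 4.
/θ/→/ʀ/: change -4.
/ʀ/→/ɣ/: change +3.
Minimum = -4.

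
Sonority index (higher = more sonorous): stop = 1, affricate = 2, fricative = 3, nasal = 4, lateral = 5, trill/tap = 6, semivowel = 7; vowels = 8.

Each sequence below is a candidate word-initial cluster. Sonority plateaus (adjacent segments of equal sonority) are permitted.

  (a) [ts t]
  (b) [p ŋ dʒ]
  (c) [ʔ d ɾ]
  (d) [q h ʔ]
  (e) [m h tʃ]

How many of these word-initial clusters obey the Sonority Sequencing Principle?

(a) 2-1 → violates
(b) 1-4-2 → violates
(c) 1-1-6 → obeys
(d) 1-3-1 → violates
(e) 4-3-2 → violates

1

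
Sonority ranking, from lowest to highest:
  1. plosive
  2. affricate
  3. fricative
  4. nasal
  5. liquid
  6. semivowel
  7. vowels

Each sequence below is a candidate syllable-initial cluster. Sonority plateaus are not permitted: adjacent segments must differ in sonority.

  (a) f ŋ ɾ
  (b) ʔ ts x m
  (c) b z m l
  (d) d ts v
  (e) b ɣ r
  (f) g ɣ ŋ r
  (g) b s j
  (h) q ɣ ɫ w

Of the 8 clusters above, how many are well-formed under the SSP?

8

(a) f ŋ ɾ: profile 3-4-5 — obeys.
(b) ʔ ts x m: profile 1-2-3-4 — obeys.
(c) b z m l: profile 1-3-4-5 — obeys.
(d) d ts v: profile 1-2-3 — obeys.
(e) b ɣ r: profile 1-3-5 — obeys.
(f) g ɣ ŋ r: profile 1-3-4-5 — obeys.
(g) b s j: profile 1-3-6 — obeys.
(h) q ɣ ɫ w: profile 1-3-5-6 — obeys.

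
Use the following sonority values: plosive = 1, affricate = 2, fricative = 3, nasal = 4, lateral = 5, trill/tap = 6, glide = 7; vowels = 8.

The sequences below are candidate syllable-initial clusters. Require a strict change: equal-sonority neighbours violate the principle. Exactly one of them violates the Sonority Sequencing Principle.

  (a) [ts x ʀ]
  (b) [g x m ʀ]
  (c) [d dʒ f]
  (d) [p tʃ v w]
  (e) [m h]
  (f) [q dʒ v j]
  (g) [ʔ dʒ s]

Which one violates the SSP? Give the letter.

(a) 2-3-6 → obeys
(b) 1-3-4-6 → obeys
(c) 1-2-3 → obeys
(d) 1-2-3-7 → obeys
(e) 4-3 → violates
(f) 1-2-3-7 → obeys
(g) 1-2-3 → obeys

e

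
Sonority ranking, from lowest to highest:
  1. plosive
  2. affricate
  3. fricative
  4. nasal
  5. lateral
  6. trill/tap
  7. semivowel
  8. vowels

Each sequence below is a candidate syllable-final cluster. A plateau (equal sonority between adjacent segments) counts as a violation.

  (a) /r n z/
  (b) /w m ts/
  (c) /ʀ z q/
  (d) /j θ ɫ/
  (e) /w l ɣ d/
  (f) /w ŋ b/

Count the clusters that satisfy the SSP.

(a) /r n z/: profile 6-4-3 — obeys.
(b) /w m ts/: profile 7-4-2 — obeys.
(c) /ʀ z q/: profile 6-3-1 — obeys.
(d) /j θ ɫ/: profile 7-3-5 — violates.
(e) /w l ɣ d/: profile 7-5-3-1 — obeys.
(f) /w ŋ b/: profile 7-4-1 — obeys.

5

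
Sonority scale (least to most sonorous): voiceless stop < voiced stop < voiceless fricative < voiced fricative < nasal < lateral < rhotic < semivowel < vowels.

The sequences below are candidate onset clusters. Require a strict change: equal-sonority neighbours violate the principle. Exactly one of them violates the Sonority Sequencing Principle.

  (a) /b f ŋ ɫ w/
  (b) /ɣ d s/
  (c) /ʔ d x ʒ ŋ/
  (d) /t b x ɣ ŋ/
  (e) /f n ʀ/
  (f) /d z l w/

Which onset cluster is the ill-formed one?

(a) /b f ŋ ɫ w/: profile 2-3-5-6-8 — obeys.
(b) /ɣ d s/: profile 4-2-3 — violates.
(c) /ʔ d x ʒ ŋ/: profile 1-2-3-4-5 — obeys.
(d) /t b x ɣ ŋ/: profile 1-2-3-4-5 — obeys.
(e) /f n ʀ/: profile 3-5-7 — obeys.
(f) /d z l w/: profile 2-4-6-8 — obeys.

b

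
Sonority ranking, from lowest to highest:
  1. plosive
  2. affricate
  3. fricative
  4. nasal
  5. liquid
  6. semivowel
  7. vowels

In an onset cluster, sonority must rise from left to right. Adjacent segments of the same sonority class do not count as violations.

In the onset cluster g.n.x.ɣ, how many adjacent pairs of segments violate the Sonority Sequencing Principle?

/g/ — plosive, sonority 1.
/n/ — nasal, sonority 4.
/x/ — fricative, sonority 3.
/ɣ/ — fricative, sonority 3.
/g/→/n/: 1→4 (rises) — ok.
/n/→/x/: 4→3 (does not rise) — violation.
/x/→/ɣ/: 3→3 (plateau, allowed) — ok.

1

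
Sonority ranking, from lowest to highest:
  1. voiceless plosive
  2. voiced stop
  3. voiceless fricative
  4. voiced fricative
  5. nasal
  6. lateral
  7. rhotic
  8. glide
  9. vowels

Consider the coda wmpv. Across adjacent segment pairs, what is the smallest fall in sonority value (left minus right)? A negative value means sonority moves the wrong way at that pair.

/w/ — glide, sonority 8.
/m/ — nasal, sonority 5.
/p/ — voiceless plosive, sonority 1.
/v/ — voiced fricative, sonority 4.
/w/→/m/: change +3.
/m/→/p/: change +4.
/p/→/v/: change -3.
Minimum = -3.

-3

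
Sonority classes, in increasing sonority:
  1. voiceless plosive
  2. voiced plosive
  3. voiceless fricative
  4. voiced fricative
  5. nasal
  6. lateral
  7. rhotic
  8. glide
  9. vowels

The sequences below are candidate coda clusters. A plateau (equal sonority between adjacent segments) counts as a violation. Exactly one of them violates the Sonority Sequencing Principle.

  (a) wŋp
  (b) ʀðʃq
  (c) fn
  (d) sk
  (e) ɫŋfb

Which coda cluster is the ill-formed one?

c

(a) wŋp: profile 8-5-1 — obeys.
(b) ʀðʃq: profile 7-4-3-1 — obeys.
(c) fn: profile 3-5 — violates.
(d) sk: profile 3-1 — obeys.
(e) ɫŋfb: profile 6-5-3-2 — obeys.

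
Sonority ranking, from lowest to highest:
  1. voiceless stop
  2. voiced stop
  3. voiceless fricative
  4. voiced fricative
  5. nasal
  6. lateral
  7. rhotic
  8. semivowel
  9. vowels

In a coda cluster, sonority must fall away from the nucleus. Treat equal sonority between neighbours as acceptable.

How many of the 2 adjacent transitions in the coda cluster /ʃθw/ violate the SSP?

/ʃ/ is a voiceless fricative (sonority 3).
/θ/ is a voiceless fricative (sonority 3).
/w/ is a semivowel (sonority 8).
/ʃ/→/θ/: 3→3 (plateau, allowed) — ok.
/θ/→/w/: 3→8 (does not fall) — violation.

1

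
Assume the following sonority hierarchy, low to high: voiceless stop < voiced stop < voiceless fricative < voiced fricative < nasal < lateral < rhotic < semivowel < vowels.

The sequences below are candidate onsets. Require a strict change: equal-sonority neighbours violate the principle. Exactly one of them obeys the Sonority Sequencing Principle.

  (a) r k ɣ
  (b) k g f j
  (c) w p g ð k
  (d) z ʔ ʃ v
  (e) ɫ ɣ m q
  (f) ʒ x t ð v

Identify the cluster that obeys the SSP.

b

(a) sonority 7-1-4: ill-formed.
(b) sonority 1-2-3-8: well-formed.
(c) sonority 8-1-2-4-1: ill-formed.
(d) sonority 4-1-3-4: ill-formed.
(e) sonority 6-4-5-1: ill-formed.
(f) sonority 4-3-1-4-4: ill-formed.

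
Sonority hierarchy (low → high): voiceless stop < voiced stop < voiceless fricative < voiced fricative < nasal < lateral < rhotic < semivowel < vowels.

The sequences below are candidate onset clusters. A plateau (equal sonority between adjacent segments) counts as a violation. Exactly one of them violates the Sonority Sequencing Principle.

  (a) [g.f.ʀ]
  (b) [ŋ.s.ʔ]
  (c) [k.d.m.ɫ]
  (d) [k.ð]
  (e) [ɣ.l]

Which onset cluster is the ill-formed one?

b

(a) sonority 2-3-7: well-formed.
(b) sonority 5-3-1: ill-formed.
(c) sonority 1-2-5-6: well-formed.
(d) sonority 1-4: well-formed.
(e) sonority 4-6: well-formed.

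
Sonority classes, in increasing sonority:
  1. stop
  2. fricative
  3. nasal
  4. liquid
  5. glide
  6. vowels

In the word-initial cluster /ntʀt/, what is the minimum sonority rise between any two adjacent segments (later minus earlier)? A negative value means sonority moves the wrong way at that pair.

-3

/n/ — nasal, sonority 3.
/t/ — stop, sonority 1.
/ʀ/ — liquid, sonority 4.
/t/ — stop, sonority 1.
/n/→/t/: change -2.
/t/→/ʀ/: change +3.
/ʀ/→/t/: change -3.
Minimum = -3.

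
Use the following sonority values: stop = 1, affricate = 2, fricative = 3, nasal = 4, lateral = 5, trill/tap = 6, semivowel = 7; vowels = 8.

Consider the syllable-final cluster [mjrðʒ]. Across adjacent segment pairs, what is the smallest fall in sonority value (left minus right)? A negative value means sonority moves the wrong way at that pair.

/m/: nasal = 4.
/j/: semivowel = 7.
/r/: trill/tap = 6.
/ð/: fricative = 3.
/ʒ/: fricative = 3.
/m/→/j/: change -3.
/j/→/r/: change +1.
/r/→/ð/: change +3.
/ð/→/ʒ/: change +0.
Minimum = -3.

-3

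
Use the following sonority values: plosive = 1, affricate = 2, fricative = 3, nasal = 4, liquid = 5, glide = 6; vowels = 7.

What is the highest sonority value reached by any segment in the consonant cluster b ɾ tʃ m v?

/b/ is a plosive (sonority 1).
/ɾ/ is a liquid (sonority 5).
/tʃ/ is an affricate (sonority 2).
/m/ is a nasal (sonority 4).
/v/ is a fricative (sonority 3).
The maximum is 5.

5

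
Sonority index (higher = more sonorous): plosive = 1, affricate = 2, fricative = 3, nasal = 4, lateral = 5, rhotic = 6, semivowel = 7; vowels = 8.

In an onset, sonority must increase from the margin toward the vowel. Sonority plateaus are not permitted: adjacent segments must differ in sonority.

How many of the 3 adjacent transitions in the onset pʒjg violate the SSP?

1

/p/: plosive = 1.
/ʒ/: fricative = 3.
/j/: semivowel = 7.
/g/: plosive = 1.
/p/→/ʒ/: 1→3 (rises) — ok.
/ʒ/→/j/: 3→7 (rises) — ok.
/j/→/g/: 7→1 (does not rise) — violation.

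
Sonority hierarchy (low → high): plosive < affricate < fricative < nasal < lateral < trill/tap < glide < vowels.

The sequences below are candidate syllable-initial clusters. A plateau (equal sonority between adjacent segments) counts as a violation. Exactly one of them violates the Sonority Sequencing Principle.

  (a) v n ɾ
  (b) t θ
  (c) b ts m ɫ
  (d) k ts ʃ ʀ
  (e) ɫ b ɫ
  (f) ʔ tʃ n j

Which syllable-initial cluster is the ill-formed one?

(a) 3-4-6 → obeys
(b) 1-3 → obeys
(c) 1-2-4-5 → obeys
(d) 1-2-3-6 → obeys
(e) 5-1-5 → violates
(f) 1-2-4-7 → obeys

e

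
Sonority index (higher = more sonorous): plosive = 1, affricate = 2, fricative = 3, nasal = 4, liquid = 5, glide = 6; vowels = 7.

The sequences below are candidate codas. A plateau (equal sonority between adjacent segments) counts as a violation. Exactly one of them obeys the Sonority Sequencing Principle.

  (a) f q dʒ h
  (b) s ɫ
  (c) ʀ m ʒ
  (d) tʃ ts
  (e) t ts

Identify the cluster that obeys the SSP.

c

(a) f q dʒ h: profile 3-1-2-3 — violates.
(b) s ɫ: profile 3-5 — violates.
(c) ʀ m ʒ: profile 5-4-3 — obeys.
(d) tʃ ts: profile 2-2 — violates.
(e) t ts: profile 1-2 — violates.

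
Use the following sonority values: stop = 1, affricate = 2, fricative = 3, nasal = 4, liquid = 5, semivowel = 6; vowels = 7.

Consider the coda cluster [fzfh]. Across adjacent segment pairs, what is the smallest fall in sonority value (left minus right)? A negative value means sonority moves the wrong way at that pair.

0

/f/ — fricative, sonority 3.
/z/ — fricative, sonority 3.
/f/ — fricative, sonority 3.
/h/ — fricative, sonority 3.
/f/→/z/: change +0.
/z/→/f/: change +0.
/f/→/h/: change +0.
Minimum = 0.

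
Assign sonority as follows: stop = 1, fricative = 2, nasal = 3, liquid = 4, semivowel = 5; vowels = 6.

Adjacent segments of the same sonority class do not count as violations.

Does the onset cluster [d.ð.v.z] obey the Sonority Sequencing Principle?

yes

/d/ is a stop (sonority 1).
/ð/ is a fricative (sonority 2).
/v/ is a fricative (sonority 2).
/z/ is a fricative (sonority 2).
The profile 1-2-2-2 is non-decreasing (plateaus allowed), so the onset cluster satisfies the SSP.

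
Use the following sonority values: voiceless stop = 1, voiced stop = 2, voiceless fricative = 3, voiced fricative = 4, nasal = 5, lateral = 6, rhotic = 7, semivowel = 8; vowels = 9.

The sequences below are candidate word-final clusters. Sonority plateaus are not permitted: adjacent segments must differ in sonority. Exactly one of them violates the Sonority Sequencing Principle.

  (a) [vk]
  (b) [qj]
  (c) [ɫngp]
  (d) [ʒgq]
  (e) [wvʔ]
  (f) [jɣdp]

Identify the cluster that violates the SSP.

(a) [vk]: profile 4-1 — obeys.
(b) [qj]: profile 1-8 — violates.
(c) [ɫngp]: profile 6-5-2-1 — obeys.
(d) [ʒgq]: profile 4-2-1 — obeys.
(e) [wvʔ]: profile 8-4-1 — obeys.
(f) [jɣdp]: profile 8-4-2-1 — obeys.

b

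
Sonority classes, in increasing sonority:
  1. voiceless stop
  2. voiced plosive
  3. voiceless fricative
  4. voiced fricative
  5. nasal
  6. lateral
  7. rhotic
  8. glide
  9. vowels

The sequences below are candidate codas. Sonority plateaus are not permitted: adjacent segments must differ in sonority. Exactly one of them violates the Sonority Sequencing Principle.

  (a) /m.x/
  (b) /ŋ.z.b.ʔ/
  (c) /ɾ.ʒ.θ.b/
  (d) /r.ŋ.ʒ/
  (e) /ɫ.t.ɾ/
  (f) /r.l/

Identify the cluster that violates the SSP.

e

(a) /m.x/: profile 5-3 — obeys.
(b) /ŋ.z.b.ʔ/: profile 5-4-2-1 — obeys.
(c) /ɾ.ʒ.θ.b/: profile 7-4-3-2 — obeys.
(d) /r.ŋ.ʒ/: profile 7-5-4 — obeys.
(e) /ɫ.t.ɾ/: profile 6-1-7 — violates.
(f) /r.l/: profile 7-6 — obeys.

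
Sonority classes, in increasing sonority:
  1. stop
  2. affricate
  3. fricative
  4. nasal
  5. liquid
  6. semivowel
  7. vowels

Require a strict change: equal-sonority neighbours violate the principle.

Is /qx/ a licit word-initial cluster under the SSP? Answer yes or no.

/q/ — stop, sonority 1.
/x/ — fricative, sonority 3.
The profile 1-3 strictly rises, so the word-initial cluster satisfies the SSP.

yes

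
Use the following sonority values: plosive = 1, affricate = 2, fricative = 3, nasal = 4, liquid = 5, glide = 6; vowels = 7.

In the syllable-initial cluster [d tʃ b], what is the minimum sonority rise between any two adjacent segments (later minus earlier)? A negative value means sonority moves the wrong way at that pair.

-1

/d/ — plosive, sonority 1.
/tʃ/ — affricate, sonority 2.
/b/ — plosive, sonority 1.
/d/→/tʃ/: change +1.
/tʃ/→/b/: change -1.
Minimum = -1.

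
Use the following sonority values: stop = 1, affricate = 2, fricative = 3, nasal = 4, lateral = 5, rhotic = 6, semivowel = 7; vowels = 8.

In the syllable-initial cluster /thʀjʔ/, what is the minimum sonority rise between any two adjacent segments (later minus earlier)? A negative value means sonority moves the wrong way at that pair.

-6

/t/: stop = 1.
/h/: fricative = 3.
/ʀ/: rhotic = 6.
/j/: semivowel = 7.
/ʔ/: stop = 1.
/t/→/h/: change +2.
/h/→/ʀ/: change +3.
/ʀ/→/j/: change +1.
/j/→/ʔ/: change -6.
Minimum = -6.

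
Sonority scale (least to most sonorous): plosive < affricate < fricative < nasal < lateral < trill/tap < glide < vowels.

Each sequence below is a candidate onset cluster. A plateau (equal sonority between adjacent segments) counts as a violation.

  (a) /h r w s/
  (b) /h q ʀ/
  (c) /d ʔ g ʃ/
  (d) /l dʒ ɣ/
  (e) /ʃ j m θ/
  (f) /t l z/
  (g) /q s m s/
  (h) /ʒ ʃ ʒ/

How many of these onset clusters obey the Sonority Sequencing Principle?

(a) sonority 3-6-7-3: ill-formed.
(b) sonority 3-1-6: ill-formed.
(c) sonority 1-1-1-3: ill-formed.
(d) sonority 5-2-3: ill-formed.
(e) sonority 3-7-4-3: ill-formed.
(f) sonority 1-5-3: ill-formed.
(g) sonority 1-3-4-3: ill-formed.
(h) sonority 3-3-3: ill-formed.

0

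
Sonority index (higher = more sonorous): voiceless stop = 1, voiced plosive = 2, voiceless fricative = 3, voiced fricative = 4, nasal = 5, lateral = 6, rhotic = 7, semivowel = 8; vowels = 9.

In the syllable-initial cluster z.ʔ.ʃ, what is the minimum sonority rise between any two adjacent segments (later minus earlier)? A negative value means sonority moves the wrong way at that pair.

/z/ is a voiced fricative (sonority 4).
/ʔ/ is a voiceless stop (sonority 1).
/ʃ/ is a voiceless fricative (sonority 3).
/z/→/ʔ/: change -3.
/ʔ/→/ʃ/: change +2.
Minimum = -3.

-3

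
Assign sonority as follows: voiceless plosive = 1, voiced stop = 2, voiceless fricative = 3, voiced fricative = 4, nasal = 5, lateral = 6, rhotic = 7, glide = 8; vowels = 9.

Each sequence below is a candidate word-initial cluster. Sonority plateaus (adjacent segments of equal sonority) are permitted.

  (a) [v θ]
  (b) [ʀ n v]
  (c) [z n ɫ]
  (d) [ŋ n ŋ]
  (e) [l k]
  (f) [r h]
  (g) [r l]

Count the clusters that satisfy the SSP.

2

(a) [v θ]: profile 4-3 — violates.
(b) [ʀ n v]: profile 7-5-4 — violates.
(c) [z n ɫ]: profile 4-5-6 — obeys.
(d) [ŋ n ŋ]: profile 5-5-5 — obeys.
(e) [l k]: profile 6-1 — violates.
(f) [r h]: profile 7-3 — violates.
(g) [r l]: profile 7-6 — violates.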